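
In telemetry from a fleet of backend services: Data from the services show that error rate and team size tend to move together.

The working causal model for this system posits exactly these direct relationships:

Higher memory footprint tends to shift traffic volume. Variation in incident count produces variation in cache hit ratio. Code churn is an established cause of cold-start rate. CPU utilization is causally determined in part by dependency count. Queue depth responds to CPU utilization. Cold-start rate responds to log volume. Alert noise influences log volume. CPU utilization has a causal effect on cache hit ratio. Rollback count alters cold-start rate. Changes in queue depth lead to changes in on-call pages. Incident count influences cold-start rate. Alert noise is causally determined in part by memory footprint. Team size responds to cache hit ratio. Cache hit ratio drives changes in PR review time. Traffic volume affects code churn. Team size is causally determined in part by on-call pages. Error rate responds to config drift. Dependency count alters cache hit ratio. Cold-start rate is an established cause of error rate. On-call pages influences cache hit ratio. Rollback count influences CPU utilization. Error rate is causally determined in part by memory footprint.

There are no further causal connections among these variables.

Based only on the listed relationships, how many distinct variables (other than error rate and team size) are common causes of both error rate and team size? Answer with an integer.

The common causes are: incident count (to error rate via incident count → cold-start rate → error rate; to team size via incident count → cache hit ratio → team size); rollback count (to error rate via rollback count → cold-start rate → error rate; to team size via rollback count → CPU utilization → cache hit ratio → team size).
Every other variable lacks a causal path to at least one of error rate and team size.

2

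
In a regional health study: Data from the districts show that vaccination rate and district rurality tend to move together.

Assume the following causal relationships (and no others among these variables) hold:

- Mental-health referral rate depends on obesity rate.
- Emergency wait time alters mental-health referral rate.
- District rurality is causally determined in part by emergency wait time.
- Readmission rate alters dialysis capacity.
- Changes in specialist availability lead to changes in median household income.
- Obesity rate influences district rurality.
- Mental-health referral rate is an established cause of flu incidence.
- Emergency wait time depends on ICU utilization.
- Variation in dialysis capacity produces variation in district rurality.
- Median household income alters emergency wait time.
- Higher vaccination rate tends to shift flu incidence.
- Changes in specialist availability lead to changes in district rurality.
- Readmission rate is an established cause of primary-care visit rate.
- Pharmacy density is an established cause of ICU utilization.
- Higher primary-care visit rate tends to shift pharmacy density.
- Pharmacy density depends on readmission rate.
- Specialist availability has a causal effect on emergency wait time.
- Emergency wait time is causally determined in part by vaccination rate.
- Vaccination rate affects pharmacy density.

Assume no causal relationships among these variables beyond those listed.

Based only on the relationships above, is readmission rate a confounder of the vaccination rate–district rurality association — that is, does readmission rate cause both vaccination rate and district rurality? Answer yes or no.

no

Readmission rate has no stated causal path to vaccination rate. A confounder must cause both variables, so readmission rate does not qualify.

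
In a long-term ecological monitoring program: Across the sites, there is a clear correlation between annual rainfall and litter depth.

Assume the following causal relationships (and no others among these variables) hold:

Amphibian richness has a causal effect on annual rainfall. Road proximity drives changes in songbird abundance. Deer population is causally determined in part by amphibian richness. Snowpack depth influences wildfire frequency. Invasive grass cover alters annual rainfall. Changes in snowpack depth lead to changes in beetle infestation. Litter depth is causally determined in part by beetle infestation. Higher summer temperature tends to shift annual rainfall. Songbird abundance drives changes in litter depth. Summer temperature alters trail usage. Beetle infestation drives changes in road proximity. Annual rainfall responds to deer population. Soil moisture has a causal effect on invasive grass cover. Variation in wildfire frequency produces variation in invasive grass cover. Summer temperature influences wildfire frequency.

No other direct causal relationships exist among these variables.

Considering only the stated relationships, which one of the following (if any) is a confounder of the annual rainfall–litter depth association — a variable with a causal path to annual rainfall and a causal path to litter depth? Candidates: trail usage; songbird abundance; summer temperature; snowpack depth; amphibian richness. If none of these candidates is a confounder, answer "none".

snowpack depth

Snowpack depth causes annual rainfall (snowpack depth → wildfire frequency → invasive grass cover → annual rainfall) and also causes litter depth (snowpack depth → beetle infestation → litter depth); it is a common cause of both.
Each of the other candidates lacks a causal path to at least one of annual rainfall and litter depth, so they do not confound the relationship.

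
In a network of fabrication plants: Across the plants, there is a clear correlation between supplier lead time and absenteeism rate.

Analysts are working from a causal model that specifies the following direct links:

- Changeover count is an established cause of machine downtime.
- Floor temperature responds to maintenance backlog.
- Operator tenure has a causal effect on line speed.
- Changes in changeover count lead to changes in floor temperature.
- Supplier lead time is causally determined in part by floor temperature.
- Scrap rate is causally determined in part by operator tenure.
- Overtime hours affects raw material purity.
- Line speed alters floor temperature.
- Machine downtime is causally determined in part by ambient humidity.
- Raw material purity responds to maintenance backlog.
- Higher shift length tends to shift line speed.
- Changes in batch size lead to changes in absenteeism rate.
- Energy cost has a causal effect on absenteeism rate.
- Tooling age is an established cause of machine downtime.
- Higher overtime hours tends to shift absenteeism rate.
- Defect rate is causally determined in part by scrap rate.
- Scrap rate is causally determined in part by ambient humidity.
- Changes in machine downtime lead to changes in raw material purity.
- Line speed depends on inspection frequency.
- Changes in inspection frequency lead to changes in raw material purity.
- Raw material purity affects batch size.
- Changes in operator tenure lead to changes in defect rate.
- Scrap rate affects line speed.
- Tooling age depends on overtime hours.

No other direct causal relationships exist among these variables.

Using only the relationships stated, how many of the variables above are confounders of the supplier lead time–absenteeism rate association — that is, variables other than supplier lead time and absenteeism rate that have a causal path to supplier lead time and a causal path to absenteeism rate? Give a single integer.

The common causes are: ambient humidity (to supplier lead time via ambient humidity → scrap rate → line speed → floor temperature → supplier lead time; to absenteeism rate via ambient humidity → machine downtime → raw material purity → batch size → absenteeism rate); changeover count (to supplier lead time via changeover count → floor temperature → supplier lead time; to absenteeism rate via changeover count → machine downtime → raw material purity → batch size → absenteeism rate); inspection frequency (to supplier lead time via inspection frequency → line speed → floor temperature → supplier lead time; to absenteeism rate via inspection frequency → raw material purity → batch size → absenteeism rate); maintenance backlog (to supplier lead time via maintenance backlog → floor temperature → supplier lead time; to absenteeism rate via maintenance backlog → raw material purity → batch size → absenteeism rate).
Every other variable lacks a causal path to at least one of supplier lead time and absenteeism rate.

4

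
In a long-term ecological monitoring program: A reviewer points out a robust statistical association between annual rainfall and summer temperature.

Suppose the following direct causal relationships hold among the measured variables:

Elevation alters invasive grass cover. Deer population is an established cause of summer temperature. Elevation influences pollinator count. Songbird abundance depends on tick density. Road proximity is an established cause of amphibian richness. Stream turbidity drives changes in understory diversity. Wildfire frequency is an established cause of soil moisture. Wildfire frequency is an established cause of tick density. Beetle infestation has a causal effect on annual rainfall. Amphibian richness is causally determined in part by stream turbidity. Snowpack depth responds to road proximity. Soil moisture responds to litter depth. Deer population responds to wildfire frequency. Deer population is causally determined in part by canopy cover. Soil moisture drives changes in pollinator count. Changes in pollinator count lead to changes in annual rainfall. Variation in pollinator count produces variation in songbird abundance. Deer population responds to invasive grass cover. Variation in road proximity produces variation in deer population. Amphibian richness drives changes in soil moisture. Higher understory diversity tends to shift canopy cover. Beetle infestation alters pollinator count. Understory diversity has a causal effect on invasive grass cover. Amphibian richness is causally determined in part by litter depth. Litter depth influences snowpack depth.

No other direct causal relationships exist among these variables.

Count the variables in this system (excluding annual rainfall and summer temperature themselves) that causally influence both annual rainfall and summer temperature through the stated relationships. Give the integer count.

The common causes are: elevation (to annual rainfall via elevation → pollinator count → annual rainfall; to summer temperature via elevation → invasive grass cover → deer population → summer temperature); road proximity (to annual rainfall via road proximity → amphibian richness → soil moisture → pollinator count → annual rainfall; to summer temperature via road proximity → deer population → summer temperature); stream turbidity (to annual rainfall via stream turbidity → amphibian richness → soil moisture → pollinator count → annual rainfall; to summer temperature via stream turbidity → understory diversity → invasive grass cover → deer population → summer temperature); wildfire frequency (to annual rainfall via wildfire frequency → soil moisture → pollinator count → annual rainfall; to summer temperature via wildfire frequency → deer population → summer temperature).
Every other variable lacks a causal path to at least one of annual rainfall and summer temperature.

4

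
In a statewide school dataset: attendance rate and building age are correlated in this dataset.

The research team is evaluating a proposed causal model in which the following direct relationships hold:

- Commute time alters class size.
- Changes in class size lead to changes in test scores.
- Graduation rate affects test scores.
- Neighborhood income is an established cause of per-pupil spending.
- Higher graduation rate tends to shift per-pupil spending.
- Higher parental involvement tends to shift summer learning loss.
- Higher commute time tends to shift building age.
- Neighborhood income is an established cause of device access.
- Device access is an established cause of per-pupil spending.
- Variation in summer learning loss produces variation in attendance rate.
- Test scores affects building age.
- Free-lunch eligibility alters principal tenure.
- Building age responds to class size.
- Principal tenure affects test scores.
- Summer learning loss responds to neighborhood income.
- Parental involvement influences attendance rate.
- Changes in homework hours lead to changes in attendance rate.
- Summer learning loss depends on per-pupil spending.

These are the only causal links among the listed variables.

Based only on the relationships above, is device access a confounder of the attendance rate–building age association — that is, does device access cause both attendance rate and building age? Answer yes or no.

no

Device access has no stated causal path to building age. A confounder must cause both variables, so device access does not qualify.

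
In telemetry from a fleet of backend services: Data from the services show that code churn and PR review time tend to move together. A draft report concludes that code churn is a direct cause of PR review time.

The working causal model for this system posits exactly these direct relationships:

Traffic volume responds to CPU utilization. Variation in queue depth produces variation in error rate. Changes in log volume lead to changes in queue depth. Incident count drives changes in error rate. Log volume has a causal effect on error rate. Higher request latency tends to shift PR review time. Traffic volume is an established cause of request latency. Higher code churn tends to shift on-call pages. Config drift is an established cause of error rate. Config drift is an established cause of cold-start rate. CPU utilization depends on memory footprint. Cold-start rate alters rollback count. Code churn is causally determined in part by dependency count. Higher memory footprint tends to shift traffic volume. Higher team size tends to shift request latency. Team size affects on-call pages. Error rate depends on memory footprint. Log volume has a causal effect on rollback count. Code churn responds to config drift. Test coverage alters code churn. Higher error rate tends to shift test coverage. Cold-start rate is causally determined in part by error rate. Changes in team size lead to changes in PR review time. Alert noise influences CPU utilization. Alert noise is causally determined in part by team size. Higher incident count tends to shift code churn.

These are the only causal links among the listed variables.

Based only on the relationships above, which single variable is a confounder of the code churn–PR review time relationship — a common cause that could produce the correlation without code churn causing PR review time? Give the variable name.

memory footprint

Memory footprint has a causal path to code churn (memory footprint → error rate → test coverage → code churn) and a separate causal path to PR review time (memory footprint → traffic volume → request latency → PR review time), so it is a common cause of both.
No stated relationship gives code churn a causal route to PR review time, so the correlation is explained by the shared upstream cause rather than a direct effect.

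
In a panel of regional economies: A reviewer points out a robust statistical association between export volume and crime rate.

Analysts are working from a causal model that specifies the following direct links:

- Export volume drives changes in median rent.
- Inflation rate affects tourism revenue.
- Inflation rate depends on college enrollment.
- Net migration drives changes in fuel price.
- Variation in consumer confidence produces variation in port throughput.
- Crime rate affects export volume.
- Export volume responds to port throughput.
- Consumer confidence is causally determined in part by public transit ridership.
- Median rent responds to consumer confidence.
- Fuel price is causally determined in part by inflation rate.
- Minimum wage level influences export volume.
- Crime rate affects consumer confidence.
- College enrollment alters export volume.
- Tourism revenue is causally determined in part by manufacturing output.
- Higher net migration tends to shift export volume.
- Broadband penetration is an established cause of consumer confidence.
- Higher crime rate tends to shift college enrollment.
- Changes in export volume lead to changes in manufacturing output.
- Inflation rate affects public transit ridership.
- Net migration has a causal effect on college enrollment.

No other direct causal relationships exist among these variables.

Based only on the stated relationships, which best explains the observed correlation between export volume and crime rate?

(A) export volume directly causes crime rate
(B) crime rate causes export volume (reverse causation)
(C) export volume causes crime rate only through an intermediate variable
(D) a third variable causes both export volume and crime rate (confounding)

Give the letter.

The stated link runs crime rate → export volume; export volume has no causal path to crime rate. No variable causes both, so confounding is ruled out. The correlation reflects reverse causation.

B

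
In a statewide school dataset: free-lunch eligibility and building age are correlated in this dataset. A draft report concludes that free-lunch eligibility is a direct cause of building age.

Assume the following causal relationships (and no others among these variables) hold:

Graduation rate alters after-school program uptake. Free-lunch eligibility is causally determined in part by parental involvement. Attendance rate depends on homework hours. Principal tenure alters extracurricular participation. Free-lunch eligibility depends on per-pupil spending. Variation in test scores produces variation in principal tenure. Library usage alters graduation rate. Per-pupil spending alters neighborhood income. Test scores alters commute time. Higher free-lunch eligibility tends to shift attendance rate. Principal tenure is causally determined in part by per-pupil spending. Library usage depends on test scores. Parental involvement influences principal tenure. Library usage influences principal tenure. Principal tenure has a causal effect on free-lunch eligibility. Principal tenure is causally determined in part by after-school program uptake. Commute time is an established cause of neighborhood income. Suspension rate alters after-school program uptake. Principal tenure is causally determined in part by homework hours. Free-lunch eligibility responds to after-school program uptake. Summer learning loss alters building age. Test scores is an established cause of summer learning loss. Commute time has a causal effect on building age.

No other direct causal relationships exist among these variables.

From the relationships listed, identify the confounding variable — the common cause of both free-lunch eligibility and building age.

Test scores has a causal path to free-lunch eligibility (test scores → principal tenure → free-lunch eligibility) and a separate causal path to building age (test scores → commute time → building age), so it is a common cause of both.
No stated relationship gives free-lunch eligibility a causal route to building age, so the correlation is explained by the shared upstream cause rather than a direct effect.

test scores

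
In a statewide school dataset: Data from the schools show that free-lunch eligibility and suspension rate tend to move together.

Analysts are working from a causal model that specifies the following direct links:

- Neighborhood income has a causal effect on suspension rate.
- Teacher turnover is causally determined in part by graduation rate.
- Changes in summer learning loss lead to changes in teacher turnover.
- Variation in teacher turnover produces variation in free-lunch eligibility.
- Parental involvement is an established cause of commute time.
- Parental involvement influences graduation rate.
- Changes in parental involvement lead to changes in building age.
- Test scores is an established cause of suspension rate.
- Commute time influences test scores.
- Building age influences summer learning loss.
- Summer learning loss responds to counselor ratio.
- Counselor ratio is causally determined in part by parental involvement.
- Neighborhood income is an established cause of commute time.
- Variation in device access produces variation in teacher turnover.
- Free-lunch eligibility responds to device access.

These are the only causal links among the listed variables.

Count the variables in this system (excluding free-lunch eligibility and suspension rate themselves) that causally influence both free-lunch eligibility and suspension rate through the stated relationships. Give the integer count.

1

The common causes are: parental involvement (to free-lunch eligibility via parental involvement → graduation rate → teacher turnover → free-lunch eligibility; to suspension rate via parental involvement → commute time → test scores → suspension rate).
Every other variable lacks a causal path to at least one of free-lunch eligibility and suspension rate.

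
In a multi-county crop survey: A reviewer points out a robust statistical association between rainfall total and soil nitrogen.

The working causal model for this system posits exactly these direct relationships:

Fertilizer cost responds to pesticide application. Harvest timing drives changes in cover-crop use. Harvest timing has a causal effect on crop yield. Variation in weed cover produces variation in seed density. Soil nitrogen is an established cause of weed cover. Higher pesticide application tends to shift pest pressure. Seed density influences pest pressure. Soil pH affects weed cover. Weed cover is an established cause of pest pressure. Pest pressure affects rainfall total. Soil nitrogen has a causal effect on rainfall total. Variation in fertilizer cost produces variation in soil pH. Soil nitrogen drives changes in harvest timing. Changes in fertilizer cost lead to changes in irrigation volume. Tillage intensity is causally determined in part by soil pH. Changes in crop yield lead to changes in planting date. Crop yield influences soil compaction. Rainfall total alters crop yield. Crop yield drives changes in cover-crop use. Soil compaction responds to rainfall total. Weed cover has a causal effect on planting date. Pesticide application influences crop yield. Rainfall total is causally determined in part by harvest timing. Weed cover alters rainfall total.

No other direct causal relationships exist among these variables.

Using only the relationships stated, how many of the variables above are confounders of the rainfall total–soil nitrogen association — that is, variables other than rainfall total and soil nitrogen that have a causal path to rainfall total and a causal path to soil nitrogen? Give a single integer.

No listed variable has a causal path to both rainfall total and soil nitrogen, so there are no common causes.

0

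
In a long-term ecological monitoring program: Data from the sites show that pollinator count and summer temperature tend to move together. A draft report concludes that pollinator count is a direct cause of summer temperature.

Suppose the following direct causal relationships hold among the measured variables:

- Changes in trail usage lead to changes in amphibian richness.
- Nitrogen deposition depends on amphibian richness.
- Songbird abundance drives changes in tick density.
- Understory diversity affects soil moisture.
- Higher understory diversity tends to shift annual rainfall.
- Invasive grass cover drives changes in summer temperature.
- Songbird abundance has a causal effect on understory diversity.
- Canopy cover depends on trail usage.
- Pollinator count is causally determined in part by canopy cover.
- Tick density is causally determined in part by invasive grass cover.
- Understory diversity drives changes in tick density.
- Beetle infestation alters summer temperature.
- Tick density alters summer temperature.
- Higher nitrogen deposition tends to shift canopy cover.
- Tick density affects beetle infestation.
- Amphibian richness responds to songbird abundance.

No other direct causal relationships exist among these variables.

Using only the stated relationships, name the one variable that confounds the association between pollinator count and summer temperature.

songbird abundance

Songbird abundance has a causal path to pollinator count (songbird abundance → amphibian richness → nitrogen deposition → canopy cover → pollinator count) and a separate causal path to summer temperature (songbird abundance → tick density → summer temperature), so it is a common cause of both.
No stated relationship gives pollinator count a causal route to summer temperature, so the correlation is explained by the shared upstream cause rather than a direct effect.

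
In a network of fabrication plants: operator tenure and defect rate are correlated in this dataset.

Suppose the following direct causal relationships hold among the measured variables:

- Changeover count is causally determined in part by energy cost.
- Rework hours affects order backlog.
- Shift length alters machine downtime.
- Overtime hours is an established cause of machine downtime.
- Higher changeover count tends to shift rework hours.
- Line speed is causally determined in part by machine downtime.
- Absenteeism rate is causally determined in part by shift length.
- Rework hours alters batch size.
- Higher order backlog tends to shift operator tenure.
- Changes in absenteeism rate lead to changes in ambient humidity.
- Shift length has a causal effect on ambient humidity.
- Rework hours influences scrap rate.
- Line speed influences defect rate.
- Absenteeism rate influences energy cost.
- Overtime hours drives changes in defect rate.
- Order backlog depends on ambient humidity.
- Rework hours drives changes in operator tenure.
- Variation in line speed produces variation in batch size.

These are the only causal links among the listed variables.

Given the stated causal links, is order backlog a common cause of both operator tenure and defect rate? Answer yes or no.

no

Order backlog has no stated causal path to defect rate. A confounder must cause both variables, so order backlog does not qualify.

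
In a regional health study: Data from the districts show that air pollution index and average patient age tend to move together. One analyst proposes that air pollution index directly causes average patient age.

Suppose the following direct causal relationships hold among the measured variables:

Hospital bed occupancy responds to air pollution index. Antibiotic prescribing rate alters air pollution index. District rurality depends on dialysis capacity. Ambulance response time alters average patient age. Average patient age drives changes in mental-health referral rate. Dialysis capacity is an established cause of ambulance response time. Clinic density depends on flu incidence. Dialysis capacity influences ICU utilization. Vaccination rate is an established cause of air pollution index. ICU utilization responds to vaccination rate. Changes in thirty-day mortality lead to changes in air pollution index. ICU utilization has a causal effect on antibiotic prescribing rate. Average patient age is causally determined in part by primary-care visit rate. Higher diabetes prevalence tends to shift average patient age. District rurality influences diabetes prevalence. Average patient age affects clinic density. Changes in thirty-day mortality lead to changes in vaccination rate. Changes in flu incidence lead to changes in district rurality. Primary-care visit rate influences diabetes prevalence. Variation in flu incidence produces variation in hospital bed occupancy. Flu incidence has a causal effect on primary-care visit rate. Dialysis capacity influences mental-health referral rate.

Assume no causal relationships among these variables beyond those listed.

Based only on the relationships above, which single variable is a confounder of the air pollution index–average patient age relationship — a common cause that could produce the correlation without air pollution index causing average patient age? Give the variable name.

Dialysis capacity has a causal path to air pollution index (dialysis capacity → ICU utilization → antibiotic prescribing rate → air pollution index) and a separate causal path to average patient age (dialysis capacity → ambulance response time → average patient age), so it is a common cause of both.
No stated relationship gives air pollution index a causal route to average patient age, so the correlation is explained by the shared upstream cause rather than a direct effect.

dialysis capacity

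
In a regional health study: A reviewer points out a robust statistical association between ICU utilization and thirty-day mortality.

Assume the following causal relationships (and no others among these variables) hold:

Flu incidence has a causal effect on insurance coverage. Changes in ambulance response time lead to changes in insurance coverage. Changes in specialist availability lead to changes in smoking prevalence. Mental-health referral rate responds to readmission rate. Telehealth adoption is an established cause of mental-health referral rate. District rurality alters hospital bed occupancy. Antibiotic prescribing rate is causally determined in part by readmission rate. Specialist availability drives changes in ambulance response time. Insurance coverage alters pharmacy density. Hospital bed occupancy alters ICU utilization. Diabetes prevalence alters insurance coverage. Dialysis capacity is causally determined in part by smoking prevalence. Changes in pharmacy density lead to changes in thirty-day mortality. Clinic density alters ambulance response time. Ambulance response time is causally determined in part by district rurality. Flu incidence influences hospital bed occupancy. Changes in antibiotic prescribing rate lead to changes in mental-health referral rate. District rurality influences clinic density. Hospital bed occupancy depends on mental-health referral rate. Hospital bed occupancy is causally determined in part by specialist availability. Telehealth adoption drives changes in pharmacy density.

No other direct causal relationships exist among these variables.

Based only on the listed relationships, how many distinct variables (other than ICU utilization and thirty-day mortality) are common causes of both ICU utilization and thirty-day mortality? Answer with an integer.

The common causes are: district rurality (to ICU utilization via district rurality → hospital bed occupancy → ICU utilization; to thirty-day mortality via district rurality → ambulance response time → insurance coverage → pharmacy density → thirty-day mortality); flu incidence (to ICU utilization via flu incidence → hospital bed occupancy → ICU utilization; to thirty-day mortality via flu incidence → insurance coverage → pharmacy density → thirty-day mortality); specialist availability (to ICU utilization via specialist availability → hospital bed occupancy → ICU utilization; to thirty-day mortality via specialist availability → ambulance response time → insurance coverage → pharmacy density → thirty-day mortality); telehealth adoption (to ICU utilization via telehealth adoption → mental-health referral rate → hospital bed occupancy → ICU utilization; to thirty-day mortality via telehealth adoption → pharmacy density → thirty-day mortality).
Every other variable lacks a causal path to at least one of ICU utilization and thirty-day mortality.

4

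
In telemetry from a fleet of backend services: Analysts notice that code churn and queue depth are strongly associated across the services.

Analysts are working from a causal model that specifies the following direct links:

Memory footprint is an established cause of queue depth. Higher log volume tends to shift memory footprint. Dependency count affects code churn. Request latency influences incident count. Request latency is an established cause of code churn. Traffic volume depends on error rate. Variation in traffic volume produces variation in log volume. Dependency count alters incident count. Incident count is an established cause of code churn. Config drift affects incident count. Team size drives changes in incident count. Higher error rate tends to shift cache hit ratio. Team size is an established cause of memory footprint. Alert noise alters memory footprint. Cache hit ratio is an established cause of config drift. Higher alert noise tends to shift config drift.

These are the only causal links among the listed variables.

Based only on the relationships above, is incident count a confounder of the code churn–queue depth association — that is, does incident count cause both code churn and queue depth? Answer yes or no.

no

Incident count has no stated causal path to queue depth. A confounder must cause both variables, so incident count does not qualify.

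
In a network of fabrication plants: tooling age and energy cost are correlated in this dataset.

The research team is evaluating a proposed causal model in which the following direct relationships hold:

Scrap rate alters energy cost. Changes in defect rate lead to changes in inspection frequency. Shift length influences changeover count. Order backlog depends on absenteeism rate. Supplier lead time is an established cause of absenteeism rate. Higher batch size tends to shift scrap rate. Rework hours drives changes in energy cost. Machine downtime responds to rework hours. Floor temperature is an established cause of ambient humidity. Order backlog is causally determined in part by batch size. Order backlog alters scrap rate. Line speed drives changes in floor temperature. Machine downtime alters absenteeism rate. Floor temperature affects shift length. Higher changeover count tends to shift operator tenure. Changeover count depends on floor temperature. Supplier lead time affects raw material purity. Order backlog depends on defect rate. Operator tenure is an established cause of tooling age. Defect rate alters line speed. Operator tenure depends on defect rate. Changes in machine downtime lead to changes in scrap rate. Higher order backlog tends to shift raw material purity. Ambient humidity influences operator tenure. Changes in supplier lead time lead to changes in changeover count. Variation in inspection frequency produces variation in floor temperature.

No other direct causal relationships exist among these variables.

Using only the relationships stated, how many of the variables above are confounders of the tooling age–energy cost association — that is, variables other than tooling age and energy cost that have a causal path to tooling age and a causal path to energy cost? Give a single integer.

2

The common causes are: defect rate (to tooling age via defect rate → operator tenure → tooling age; to energy cost via defect rate → order backlog → scrap rate → energy cost); supplier lead time (to tooling age via supplier lead time → changeover count → operator tenure → tooling age; to energy cost via supplier lead time → absenteeism rate → order backlog → scrap rate → energy cost).
Every other variable lacks a causal path to at least one of tooling age and energy cost.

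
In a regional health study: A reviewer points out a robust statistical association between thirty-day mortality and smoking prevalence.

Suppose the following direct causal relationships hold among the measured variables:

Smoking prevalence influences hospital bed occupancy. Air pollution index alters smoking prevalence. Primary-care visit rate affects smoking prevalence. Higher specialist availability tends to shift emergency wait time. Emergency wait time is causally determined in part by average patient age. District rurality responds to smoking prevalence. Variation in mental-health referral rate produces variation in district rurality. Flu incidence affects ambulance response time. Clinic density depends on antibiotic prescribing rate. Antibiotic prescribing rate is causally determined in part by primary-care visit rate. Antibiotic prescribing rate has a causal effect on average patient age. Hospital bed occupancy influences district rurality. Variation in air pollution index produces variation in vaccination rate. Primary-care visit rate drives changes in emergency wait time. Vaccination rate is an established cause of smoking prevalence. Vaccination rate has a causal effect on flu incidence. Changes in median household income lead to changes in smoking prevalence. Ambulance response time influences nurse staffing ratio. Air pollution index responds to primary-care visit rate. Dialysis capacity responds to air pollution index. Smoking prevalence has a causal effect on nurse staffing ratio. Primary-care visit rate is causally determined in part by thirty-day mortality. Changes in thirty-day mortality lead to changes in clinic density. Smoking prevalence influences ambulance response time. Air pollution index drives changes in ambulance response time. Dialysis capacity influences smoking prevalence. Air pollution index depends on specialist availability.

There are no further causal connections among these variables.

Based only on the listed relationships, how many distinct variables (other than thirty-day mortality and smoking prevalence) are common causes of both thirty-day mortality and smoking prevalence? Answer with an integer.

No listed variable has a causal path to both thirty-day mortality and smoking prevalence, so there are no common causes.

0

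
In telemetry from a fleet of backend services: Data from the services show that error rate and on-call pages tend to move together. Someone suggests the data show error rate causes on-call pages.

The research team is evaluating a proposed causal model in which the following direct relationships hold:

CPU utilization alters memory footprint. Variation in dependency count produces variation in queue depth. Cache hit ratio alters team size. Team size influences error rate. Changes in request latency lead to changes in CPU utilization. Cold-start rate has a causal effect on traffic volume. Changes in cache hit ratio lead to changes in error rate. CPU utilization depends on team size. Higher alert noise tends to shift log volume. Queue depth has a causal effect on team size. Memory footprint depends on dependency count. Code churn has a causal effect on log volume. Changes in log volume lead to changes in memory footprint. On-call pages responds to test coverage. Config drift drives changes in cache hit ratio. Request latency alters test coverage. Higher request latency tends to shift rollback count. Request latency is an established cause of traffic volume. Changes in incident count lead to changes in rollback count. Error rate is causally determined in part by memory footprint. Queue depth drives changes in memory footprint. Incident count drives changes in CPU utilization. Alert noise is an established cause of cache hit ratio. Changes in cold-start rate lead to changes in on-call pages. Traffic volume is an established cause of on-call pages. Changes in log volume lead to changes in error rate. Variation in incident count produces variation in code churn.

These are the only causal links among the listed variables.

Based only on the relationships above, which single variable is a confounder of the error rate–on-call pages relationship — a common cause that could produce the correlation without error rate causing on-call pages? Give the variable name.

request latency

Request latency has a causal path to error rate (request latency → CPU utilization → memory footprint → error rate) and a separate causal path to on-call pages (request latency → traffic volume → on-call pages), so it is a common cause of both.
No stated relationship gives error rate a causal route to on-call pages, so the correlation is explained by the shared upstream cause rather than a direct effect.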